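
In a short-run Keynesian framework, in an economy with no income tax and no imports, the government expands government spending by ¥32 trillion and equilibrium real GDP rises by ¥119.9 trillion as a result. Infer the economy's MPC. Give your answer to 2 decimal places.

0.73

Implied spending multiplier k = ΔY/ΔG = 119.9/32 ≈ 3.7469.
Since k = 1/(1 − MPC), MPC = 1 − 1/k = 1 − ΔG/ΔY = 1 − 32/119.9 ≈ 0.73.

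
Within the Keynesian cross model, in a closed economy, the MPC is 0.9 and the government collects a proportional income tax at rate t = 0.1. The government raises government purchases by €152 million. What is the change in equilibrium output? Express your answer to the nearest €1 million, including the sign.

+€800 million

Government-spending multiplier = 1/(1 − c(1−t)) = 1/(1 − 0.9×0.9) = 1/0.19 ≈ 5.263.
ΔY = k × ΔG = (+€152 million) / 0.19 = +€800 million.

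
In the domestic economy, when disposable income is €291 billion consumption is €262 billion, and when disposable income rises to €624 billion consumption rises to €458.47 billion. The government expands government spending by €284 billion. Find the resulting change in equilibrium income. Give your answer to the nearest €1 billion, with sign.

+€693 billion

MPC = ΔC/ΔYd = (458.47 − 262)/(624 − 291) = 196.47/333 = 0.59.
Spending multiplier = 1/(1 − MPC) = 1/(1 − 0.59) = 1/0.41 ≈ 2.439.
ΔY = k × ΔG = (+€284 billion) / 0.41 ≈ +€693 billion.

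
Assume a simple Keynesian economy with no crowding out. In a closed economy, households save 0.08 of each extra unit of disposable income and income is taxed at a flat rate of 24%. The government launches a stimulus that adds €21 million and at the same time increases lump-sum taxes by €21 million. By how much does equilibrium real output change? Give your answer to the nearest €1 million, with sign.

+€6 million

MPC = 1 − MPS = 1 − 0.08 = 0.92.
Expenditure multiplier = 1/(1 − c(1−t)) = 1/(1 − 0.92×0.76) = 1/0.3008 ≈ 3.324.
ΔG contributes k·ΔG = (+€21 million) / 0.3008 ≈ +€69.8 million.
ΔT of +€21 million changes first-round spending by −c·ΔT = −€19.32 million, contributing k·(−c·ΔT) = (−€19.32 million) / 0.3008 ≈ −€64.2 million.
Net ΔY = k(ΔG − c·ΔT) = (+€1.68 million) / 0.3008 ≈ +€6 million.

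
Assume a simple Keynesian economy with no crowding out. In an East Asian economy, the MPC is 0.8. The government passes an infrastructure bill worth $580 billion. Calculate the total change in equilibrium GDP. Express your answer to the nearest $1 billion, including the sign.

+$2,900 billion

Government-spending multiplier = 1/(1 − MPC) = 1/(1 − 0.8) = 1/0.2 = 5.
ΔY = k × ΔG = (+$580 billion) / 0.2 = +$2,900 billion.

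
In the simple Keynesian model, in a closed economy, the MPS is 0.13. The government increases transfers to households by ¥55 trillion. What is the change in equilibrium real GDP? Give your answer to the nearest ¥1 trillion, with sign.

MPC = 1 − MPS = 1 − 0.13 = 0.87.
The transfer change shifts disposable income by +¥55 trillion, so first-round consumption changes by c·ΔTR = 0.87 × (+¥55 trillion) = +¥47.85 trillion.
Expenditure multiplier = 1/(1 − MPC) = 1/(1 − 0.87) = 1/0.13 ≈ 7.692.
The transfer multiplier is c × k ≈ 6.692, so ΔY = k × (c·ΔTR) = (+¥47.85 trillion) / 0.13 ≈ +¥368 trillion.

+¥368 trillion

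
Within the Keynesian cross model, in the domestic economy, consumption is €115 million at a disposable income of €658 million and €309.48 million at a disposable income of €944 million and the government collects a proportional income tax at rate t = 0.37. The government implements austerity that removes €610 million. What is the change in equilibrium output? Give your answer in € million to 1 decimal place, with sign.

−€1,067.2 million

MPC = ΔC/ΔYd = (309.48 − 115)/(944 − 658) = 194.48/286 = 0.68.
Government-spending multiplier = 1/(1 − c(1−t)) = 1/(1 − 0.68×0.63) = 1/0.5716 ≈ 1.749.
ΔY = k × ΔG = (−€610 million) / 0.5716 ≈ −€1,067.2 million.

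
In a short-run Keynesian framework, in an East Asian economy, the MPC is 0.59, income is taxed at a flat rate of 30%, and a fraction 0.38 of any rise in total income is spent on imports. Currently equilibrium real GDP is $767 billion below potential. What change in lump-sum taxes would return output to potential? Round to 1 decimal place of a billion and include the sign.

Spending multiplier = 1/(1 − c(1−t) + m) = 1/(1 − 0.59×0.7 + 0.38) = 1/0.967 ≈ 1.034.
Tax multiplier = −c·k = −0.59/0.967 ≈ −0.61. Need ΔY = +$767 billion, so ΔT = ΔY/(−c·k) = −(+$767 billion) × 0.967 / 0.59 = −$1,257.1 billion.
The government should cut lump-sum taxes by $1,257.1 billion.

−$1,257.1 billion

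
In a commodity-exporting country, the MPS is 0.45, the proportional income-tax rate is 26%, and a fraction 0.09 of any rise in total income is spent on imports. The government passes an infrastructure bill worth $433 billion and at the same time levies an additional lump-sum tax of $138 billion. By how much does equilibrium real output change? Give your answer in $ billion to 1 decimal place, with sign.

+$522.8 billion

MPC = 1 − MPS = 1 − 0.45 = 0.55.
Expenditure multiplier = 1/(1 − c(1−t) + m) = 1/(1 − 0.55×0.74 + 0.09) = 1/0.683 ≈ 1.464.
ΔG contributes k·ΔG = (+$433 billion) / 0.683 ≈ +$634 billion.
ΔT of +$138 billion changes first-round spending by −c·ΔT = −$75.9 billion, contributing k·(−c·ΔT) = (−$75.9 billion) / 0.683 ≈ −$111.1 billion.
Net ΔY = k(ΔG − c·ΔT) = (+$357.1 billion) / 0.683 ≈ +$522.8 billion.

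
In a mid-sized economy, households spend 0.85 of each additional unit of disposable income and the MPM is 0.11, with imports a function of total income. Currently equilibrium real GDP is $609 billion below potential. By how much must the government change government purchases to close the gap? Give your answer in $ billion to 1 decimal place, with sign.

+$158.3 billion

Spending multiplier = 1/(1 − c + m) = 1/(1 − 0.85 + 0.11) = 1/0.26 ≈ 3.846.
Need ΔY = +$609 billion, so ΔG = ΔY/k = (+$609 billion) × 0.26 ≈ +$158.3 billion.
The government should increase government purchases by $158.3 billion.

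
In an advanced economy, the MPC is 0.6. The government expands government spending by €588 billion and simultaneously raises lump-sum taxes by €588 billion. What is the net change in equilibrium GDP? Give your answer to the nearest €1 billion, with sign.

Expenditure multiplier = 1/(1 − MPC) = 1/(1 − 0.6) = 1/0.4 = 2.5.
ΔG contributes k·ΔG = (+€588 billion) / 0.4 = +€1,470 billion.
ΔT of +€588 billion changes first-round spending by −c·ΔT = −€352.8 billion, contributing k·(−c·ΔT) = (−€352.8 billion) / 0.4 = −€882 billion.
With ΔG = ΔT and no other leakages, the balanced-budget multiplier is 1, so ΔY = ΔG = +€588 billion.

+€588 billion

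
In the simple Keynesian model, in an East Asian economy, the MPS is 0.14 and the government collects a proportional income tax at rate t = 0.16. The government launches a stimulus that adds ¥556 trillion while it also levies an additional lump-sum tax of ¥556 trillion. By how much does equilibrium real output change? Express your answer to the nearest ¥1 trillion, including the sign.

+¥280 trillion

MPC = 1 − MPS = 1 − 0.14 = 0.86.
Expenditure multiplier = 1/(1 − c(1−t)) = 1/(1 − 0.86×0.84) = 1/0.2776 ≈ 3.602.
ΔG contributes k·ΔG = (+¥556 trillion) / 0.2776 ≈ +¥2,002.9 trillion.
ΔT of +¥556 trillion changes first-round spending by −c·ΔT = −¥478.16 trillion, contributing k·(−c·ΔT) = (−¥478.16 trillion) / 0.2776 ≈ −¥1,722.5 trillion.
Net ΔY = k(ΔG − c·ΔT) = (+¥77.84 trillion) / 0.2776 ≈ +¥280 trillion.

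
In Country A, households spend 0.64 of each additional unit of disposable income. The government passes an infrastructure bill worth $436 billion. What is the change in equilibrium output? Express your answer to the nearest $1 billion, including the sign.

Expenditure multiplier = 1/(1 − MPC) = 1/(1 − 0.64) = 1/0.36 ≈ 2.778.
ΔY = k × ΔG = (+$436 billion) / 0.36 ≈ +$1,211 billion.

+$1,211 billion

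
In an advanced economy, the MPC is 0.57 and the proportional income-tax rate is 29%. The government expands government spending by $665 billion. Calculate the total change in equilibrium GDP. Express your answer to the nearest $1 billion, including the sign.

+$1,117 billion

Spending multiplier = 1/(1 − c(1−t)) = 1/(1 − 0.57×0.71) = 1/0.5953 ≈ 1.68.
ΔY = k × ΔG = (+$665 billion) / 0.5953 ≈ +$1,117 billion.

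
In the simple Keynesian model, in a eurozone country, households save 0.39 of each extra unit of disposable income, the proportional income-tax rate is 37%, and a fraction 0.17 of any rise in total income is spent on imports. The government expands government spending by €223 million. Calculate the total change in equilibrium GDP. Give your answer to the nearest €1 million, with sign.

MPC = 1 − MPS = 1 − 0.39 = 0.61.
Expenditure multiplier = 1/(1 − c(1−t) + m) = 1/(1 − 0.61×0.63 + 0.17) = 1/0.7857 ≈ 1.273.
ΔY = k × ΔG = (+€223 million) / 0.7857 ≈ +€284 million.

+€284 million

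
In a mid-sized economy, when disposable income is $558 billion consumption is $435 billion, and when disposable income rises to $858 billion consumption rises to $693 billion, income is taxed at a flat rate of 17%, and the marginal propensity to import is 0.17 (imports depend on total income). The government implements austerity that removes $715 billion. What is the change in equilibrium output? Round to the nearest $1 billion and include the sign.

−$1,567 billion

MPC = ΔC/ΔYd = (693 − 435)/(858 − 558) = 258/300 = 0.86.
Spending multiplier = 1/(1 − c(1−t) + m) = 1/(1 − 0.86×0.83 + 0.17) = 1/0.4562 ≈ 2.192.
ΔY = k × ΔG = (−$715 billion) / 0.4562 ≈ −$1,567 billion.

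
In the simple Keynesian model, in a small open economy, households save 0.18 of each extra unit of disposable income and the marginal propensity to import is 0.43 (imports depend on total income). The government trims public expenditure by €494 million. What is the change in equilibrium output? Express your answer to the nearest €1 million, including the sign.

−€810 million

MPC = 1 − MPS = 1 − 0.18 = 0.82.
Spending multiplier = 1/(1 − c + m) = 1/(1 − 0.82 + 0.43) = 1/0.61 ≈ 1.639.
ΔY = k × ΔG = (−€494 million) / 0.61 ≈ −€810 million.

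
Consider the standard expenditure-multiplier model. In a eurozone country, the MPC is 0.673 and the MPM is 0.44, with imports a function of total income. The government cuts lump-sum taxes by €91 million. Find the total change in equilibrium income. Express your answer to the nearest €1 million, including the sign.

A lump-sum tax change of −€91 million shifts disposable income by +€91 million; first-round consumption changes by −c × ΔT = −0.673 × (−€91 million) = +€61.243 million.
Expenditure multiplier = 1/(1 − c + m) = 1/(1 − 0.673 + 0.44) = 1/0.767 ≈ 1.304.
The tax multiplier is −c × k ≈ −0.877, so ΔY = k × (−c·ΔT) = (+€61.243 million) / 0.767 ≈ +€80 million.

+€80 million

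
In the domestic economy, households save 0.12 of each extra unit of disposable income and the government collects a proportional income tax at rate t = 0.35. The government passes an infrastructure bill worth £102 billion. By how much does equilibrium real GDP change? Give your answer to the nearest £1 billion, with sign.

MPC = 1 − MPS = 1 − 0.12 = 0.88.
Spending multiplier = 1/(1 − c(1−t)) = 1/(1 − 0.88×0.65) = 1/0.428 ≈ 2.336.
ΔY = k × ΔG = (+£102 billion) / 0.428 ≈ +£238 billion.

+£238 billion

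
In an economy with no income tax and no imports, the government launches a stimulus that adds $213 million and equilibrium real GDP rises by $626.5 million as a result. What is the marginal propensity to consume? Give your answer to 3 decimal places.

Implied spending multiplier k = ΔY/ΔG = 626.5/213 ≈ 2.9413.
Since k = 1/(1 − MPC), MPC = 1 − 1/k = 1 − ΔG/ΔY = 1 − 213/626.5 ≈ 0.660.

0.660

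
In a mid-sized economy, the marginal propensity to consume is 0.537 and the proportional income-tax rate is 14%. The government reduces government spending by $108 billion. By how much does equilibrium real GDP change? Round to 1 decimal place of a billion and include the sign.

−$200.7 billion

Expenditure multiplier = 1/(1 − c(1−t)) = 1/(1 − 0.537×0.86) = 1/0.53818 ≈ 1.858.
ΔY = k × ΔG = (−$108 billion) / 0.53818 ≈ −$200.7 billion.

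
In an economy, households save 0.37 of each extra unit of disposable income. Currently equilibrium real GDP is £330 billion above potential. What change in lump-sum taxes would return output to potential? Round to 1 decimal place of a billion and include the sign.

MPC = 1 − MPS = 1 − 0.37 = 0.63.
Spending multiplier = 1/(1 − MPC) = 1/(1 − 0.63) = 1/0.37 ≈ 2.703.
Tax multiplier = −c·k = −0.63/0.37 ≈ −1.703. Need ΔY = −£330 billion, so ΔT = ΔY/(−c·k) = −(−£330 billion) × 0.37 / 0.63 ≈ +£193.8 billion.
The government should raise lump-sum taxes by £193.8 billion.

+£193.8 billion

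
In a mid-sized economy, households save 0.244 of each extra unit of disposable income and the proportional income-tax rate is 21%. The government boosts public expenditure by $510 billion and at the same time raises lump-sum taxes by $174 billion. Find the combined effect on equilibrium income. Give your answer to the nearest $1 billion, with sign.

MPC = 1 − MPS = 1 − 0.244 = 0.756.
Expenditure multiplier = 1/(1 − c(1−t)) = 1/(1 − 0.756×0.79) = 1/0.40276 ≈ 2.483.
ΔG contributes k·ΔG = (+$510 billion) / 0.40276 ≈ +$1,266.3 billion.
ΔT of +$174 billion changes first-round spending by −c·ΔT = −$131.544 billion, contributing k·(−c·ΔT) = (−$131.544 billion) / 0.40276 ≈ −$326.6 billion.
Net ΔY = k(ΔG − c·ΔT) = (+$378.456 billion) / 0.40276 ≈ +$940 billion.

+$940 billion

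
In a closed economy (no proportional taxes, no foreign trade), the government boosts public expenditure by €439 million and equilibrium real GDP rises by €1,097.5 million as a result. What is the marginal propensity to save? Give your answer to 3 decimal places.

Implied spending multiplier k = ΔY/ΔG = 1,097.5/439 = 2.5.
Since k = 1/(1 − MPC), MPC = 1 − 1/k = 1 − ΔG/ΔY = 1 − 439/1,097.5 = 0.600.
MPS = 1 − MPC = 0.400.

0.400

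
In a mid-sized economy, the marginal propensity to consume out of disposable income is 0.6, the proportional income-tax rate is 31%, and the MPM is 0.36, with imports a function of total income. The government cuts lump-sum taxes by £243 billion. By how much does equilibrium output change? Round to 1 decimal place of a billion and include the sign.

A lump-sum tax change of −£243 billion shifts disposable income by +£243 billion; first-round consumption changes by −c × ΔT = −0.6 × (−£243 billion) = +£145.8 billion.
Expenditure multiplier = 1/(1 − c(1−t) + m) = 1/(1 − 0.6×0.69 + 0.36) = 1/0.946 ≈ 1.057.
The tax multiplier is −c × k ≈ −0.634, so ΔY = k × (−c·ΔT) = (+£145.8 billion) / 0.946 ≈ +£154.1 billion.

+£154.1 billion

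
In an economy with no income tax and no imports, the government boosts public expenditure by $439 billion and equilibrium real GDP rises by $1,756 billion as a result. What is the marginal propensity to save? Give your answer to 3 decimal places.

0.250

Implied spending multiplier k = ΔY/ΔG = 1,756/439 = 4.
Since k = 1/(1 − MPC), MPC = 1 − 1/k = 1 − ΔG/ΔY = 1 − 439/1,756 = 0.750.
MPS = 1 − MPC = 0.250.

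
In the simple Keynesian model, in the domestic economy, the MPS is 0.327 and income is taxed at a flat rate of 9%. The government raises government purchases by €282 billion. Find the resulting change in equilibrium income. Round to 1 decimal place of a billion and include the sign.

+€727.6 billion

MPC = 1 − MPS = 1 − 0.327 = 0.673.
Government-spending multiplier = 1/(1 − c(1−t)) = 1/(1 − 0.673×0.91) = 1/0.38757 ≈ 2.58.
ΔY = k × ΔG = (+€282 billion) / 0.38757 ≈ +€727.6 billion.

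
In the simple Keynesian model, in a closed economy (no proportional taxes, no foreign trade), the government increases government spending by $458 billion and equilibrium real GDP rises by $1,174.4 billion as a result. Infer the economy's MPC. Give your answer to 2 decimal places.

Implied spending multiplier k = ΔY/ΔG = 1,174.4/458 ≈ 2.5642.
Since k = 1/(1 − MPC), MPC = 1 − 1/k = 1 − ΔG/ΔY = 1 − 458/1,174.4 ≈ 0.61.

0.61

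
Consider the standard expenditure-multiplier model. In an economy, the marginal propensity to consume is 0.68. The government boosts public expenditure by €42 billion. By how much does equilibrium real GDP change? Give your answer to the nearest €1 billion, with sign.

+€131 billion

Spending multiplier = 1/(1 − MPC) = 1/(1 − 0.68) = 1/0.32 = 3.125.
ΔY = k × ΔG = (+€42 billion) / 0.32 ≈ +€131 billion.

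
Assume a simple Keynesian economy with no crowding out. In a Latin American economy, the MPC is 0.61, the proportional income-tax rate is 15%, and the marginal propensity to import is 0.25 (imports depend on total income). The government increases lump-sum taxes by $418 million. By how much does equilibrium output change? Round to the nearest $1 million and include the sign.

A lump-sum tax change of +$418 million shifts disposable income by −$418 million; first-round consumption changes by −c × ΔT = −0.61 × (+$418 million) = −$254.98 million.
Expenditure multiplier = 1/(1 − c(1−t) + m) = 1/(1 − 0.61×0.85 + 0.25) = 1/0.7315 ≈ 1.367.
The tax multiplier is −c × k ≈ −0.834, so ΔY = k × (−c·ΔT) = (−$254.98 million) / 0.7315 ≈ −$349 million.

−$349 million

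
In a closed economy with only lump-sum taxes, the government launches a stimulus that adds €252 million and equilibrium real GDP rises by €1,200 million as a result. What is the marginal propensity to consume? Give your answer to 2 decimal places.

Implied spending multiplier k = ΔY/ΔG = 1,200/252 ≈ 4.7619.
Since k = 1/(1 − MPC), MPC = 1 − 1/k = 1 − ΔG/ΔY = 1 − 252/1,200 = 0.79.

0.79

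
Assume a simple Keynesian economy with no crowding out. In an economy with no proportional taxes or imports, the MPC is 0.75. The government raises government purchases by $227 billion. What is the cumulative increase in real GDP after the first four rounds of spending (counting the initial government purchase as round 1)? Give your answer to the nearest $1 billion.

Round 1 adds ΔG = $227 billion; each later round is MPC = 0.75 times the previous.
After 4 rounds: 227 + 170.25 + 127.6875 + 95.765625 = ΔG·(1 − c^4)/(1 − c) = 227 × (1 − 0.31640625)/0.25 ≈ $621 billion.

$621 billion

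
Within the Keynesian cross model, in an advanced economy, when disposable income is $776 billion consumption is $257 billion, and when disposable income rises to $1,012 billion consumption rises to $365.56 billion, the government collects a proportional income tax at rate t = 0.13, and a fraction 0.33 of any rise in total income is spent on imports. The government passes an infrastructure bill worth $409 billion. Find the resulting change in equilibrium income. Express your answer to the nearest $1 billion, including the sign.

MPC = ΔC/ΔYd = (365.56 − 257)/(1,012 − 776) = 108.56/236 = 0.46.
Government-spending multiplier = 1/(1 − c(1−t) + m) = 1/(1 − 0.46×0.87 + 0.33) = 1/0.9298 ≈ 1.076.
ΔY = k × ΔG = (+$409 billion) / 0.9298 ≈ +$440 billion.

+$440 billion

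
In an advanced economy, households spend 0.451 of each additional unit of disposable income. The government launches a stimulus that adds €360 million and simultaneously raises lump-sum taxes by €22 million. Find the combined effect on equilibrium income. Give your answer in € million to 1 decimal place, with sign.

Expenditure multiplier = 1/(1 − MPC) = 1/(1 − 0.451) = 1/0.549 ≈ 1.821.
ΔG contributes k·ΔG = (+€360 million) / 0.549 ≈ +€655.7 million.
ΔT of +€22 million changes first-round spending by −c·ΔT = −€9.922 million, contributing k·(−c·ΔT) = (−€9.922 million) / 0.549 ≈ −€18.1 million.
Net ΔY = k(ΔG − c·ΔT) = (+€350.078 million) / 0.549 ≈ +€637.7 million.

+€637.7 million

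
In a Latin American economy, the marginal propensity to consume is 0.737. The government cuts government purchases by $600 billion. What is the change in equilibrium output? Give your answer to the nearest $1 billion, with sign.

Expenditure multiplier = 1/(1 − MPC) = 1/(1 − 0.737) = 1/0.263 ≈ 3.802.
ΔY = k × ΔG = (−$600 billion) / 0.263 ≈ −$2,281 billion.

−$2,281 billion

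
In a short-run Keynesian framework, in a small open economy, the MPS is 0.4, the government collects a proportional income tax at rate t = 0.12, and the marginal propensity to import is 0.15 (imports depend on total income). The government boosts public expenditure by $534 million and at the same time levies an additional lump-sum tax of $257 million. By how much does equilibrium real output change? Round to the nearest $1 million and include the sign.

MPC = 1 − MPS = 1 − 0.4 = 0.6.
Expenditure multiplier = 1/(1 − c(1−t) + m) = 1/(1 − 0.6×0.88 + 0.15) = 1/0.622 ≈ 1.608.
ΔG contributes k·ΔG = (+$534 million) / 0.622 ≈ +$858.5 million.
ΔT of +$257 million changes first-round spending by −c·ΔT = −$154.2 million, contributing k·(−c·ΔT) = (−$154.2 million) / 0.622 ≈ −$247.9 million.
Net ΔY = k(ΔG − c·ΔT) = (+$379.8 million) / 0.622 ≈ +$611 million.

+$611 million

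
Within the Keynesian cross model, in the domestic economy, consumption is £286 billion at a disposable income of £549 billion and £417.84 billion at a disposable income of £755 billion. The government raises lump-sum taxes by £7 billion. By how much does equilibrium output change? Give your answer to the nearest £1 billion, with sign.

MPC = ΔC/ΔYd = (417.84 − 286)/(755 − 549) = 131.84/206 = 0.64.
A lump-sum tax change of +£7 billion shifts disposable income by −£7 billion; first-round consumption changes by −c × ΔT = −0.64 × (+£7 billion) = −£4.48 billion.
Expenditure multiplier = 1/(1 − MPC) = 1/(1 − 0.64) = 1/0.36 ≈ 2.778.
The tax multiplier is −c × k ≈ −1.778, so ΔY = k × (−c·ΔT) = (−£4.48 billion) / 0.36 ≈ −£12 billion.

−£12 billion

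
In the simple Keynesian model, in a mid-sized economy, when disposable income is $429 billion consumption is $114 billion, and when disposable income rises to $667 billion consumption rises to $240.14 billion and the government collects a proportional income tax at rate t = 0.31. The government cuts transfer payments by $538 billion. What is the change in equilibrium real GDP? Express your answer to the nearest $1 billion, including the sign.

−$450 billion

MPC = ΔC/ΔYd = (240.14 − 114)/(667 − 429) = 126.14/238 = 0.53.
The transfer change shifts disposable income by −$538 billion, so first-round consumption changes by c·ΔTR = 0.53 × (−$538 billion) = −$285.14 billion.
Expenditure multiplier = 1/(1 − c(1−t)) = 1/(1 − 0.53×0.69) = 1/0.6343 ≈ 1.577.
The transfer multiplier is c × k ≈ 0.836, so ΔY = k × (c·ΔTR) = (−$285.14 billion) / 0.6343 ≈ −$450 billion.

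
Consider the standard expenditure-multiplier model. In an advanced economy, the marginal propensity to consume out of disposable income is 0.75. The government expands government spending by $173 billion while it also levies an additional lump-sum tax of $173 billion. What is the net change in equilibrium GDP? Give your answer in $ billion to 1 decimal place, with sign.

+$173.0 billion

Expenditure multiplier = 1/(1 − MPC) = 1/(1 − 0.75) = 1/0.25 = 4.
ΔG contributes k·ΔG = (+$173 billion) / 0.25 = +$692 billion.
ΔT of +$173 billion changes first-round spending by −c·ΔT = −$129.75 billion, contributing k·(−c·ΔT) = (−$129.75 billion) / 0.25 = −$519 billion.
With ΔG = ΔT and no other leakages, the balanced-budget multiplier is 1, so ΔY = ΔG = +$173 billion.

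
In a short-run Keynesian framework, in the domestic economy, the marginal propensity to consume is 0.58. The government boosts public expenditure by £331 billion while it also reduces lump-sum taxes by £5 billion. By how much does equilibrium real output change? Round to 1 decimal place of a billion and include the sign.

Expenditure multiplier = 1/(1 − MPC) = 1/(1 − 0.58) = 1/0.42 ≈ 2.381.
ΔG contributes k·ΔG = (+£331 billion) / 0.42 ≈ +£788.1 billion.
ΔT of −£5 billion changes first-round spending by −c·ΔT = +£2.9 billion, contributing k·(−c·ΔT) = (+£2.9 billion) / 0.42 ≈ +£6.9 billion.
Net ΔY = k(ΔG − c·ΔT) = (+£333.9 billion) / 0.42 = +£795 billion.

+£795.0 billion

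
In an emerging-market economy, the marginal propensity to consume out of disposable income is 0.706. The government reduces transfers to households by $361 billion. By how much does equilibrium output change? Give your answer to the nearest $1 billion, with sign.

−$867 billion

The transfer change shifts disposable income by −$361 billion, so first-round consumption changes by c·ΔTR = 0.706 × (−$361 billion) = −$254.866 billion.
Expenditure multiplier = 1/(1 − MPC) = 1/(1 − 0.706) = 1/0.294 ≈ 3.401.
The transfer multiplier is c × k ≈ 2.401, so ΔY = k × (c·ΔTR) = (−$254.866 billion) / 0.294 ≈ −$867 billion.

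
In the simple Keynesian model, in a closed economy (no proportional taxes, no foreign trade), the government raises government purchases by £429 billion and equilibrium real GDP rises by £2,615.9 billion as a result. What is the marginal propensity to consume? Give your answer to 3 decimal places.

Implied spending multiplier k = ΔY/ΔG = 2,615.9/429 ≈ 6.0977.
Since k = 1/(1 − MPC), MPC = 1 − 1/k = 1 − ΔG/ΔY = 1 − 429/2,615.9 ≈ 0.836.

0.836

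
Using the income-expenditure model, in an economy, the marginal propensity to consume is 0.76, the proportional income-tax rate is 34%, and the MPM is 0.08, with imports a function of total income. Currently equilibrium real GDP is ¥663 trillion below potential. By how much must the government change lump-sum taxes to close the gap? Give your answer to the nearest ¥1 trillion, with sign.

Spending multiplier = 1/(1 − c(1−t) + m) = 1/(1 − 0.76×0.66 + 0.08) = 1/0.5784 ≈ 1.729.
Tax multiplier = −c·k = −0.76/0.5784 ≈ −1.314. Need ΔY = +¥663 trillion, so ΔT = ΔY/(−c·k) = −(+¥663 trillion) × 0.5784 / 0.76 ≈ −¥505 trillion.
The government should cut lump-sum taxes by ¥505 trillion.

−¥505 trillion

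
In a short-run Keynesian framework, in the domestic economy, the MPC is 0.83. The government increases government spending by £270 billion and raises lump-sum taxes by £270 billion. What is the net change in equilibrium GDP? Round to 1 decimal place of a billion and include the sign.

Expenditure multiplier = 1/(1 − MPC) = 1/(1 − 0.83) = 1/0.17 ≈ 5.882.
ΔG contributes k·ΔG = (+£270 billion) / 0.17 ≈ +£1,588.2 billion.
ΔT of +£270 billion changes first-round spending by −c·ΔT = −£224.1 billion, contributing k·(−c·ΔT) = (−£224.1 billion) / 0.17 ≈ −£1,318.2 billion.
With ΔG = ΔT and no other leakages, the balanced-budget multiplier is 1, so ΔY = ΔG = +£270 billion.

+£270.0 billion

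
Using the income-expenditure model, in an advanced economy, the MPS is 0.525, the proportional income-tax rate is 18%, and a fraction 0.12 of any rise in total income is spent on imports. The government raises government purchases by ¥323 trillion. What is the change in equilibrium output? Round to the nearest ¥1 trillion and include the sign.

MPC = 1 − MPS = 1 − 0.525 = 0.475.
Spending multiplier = 1/(1 − c(1−t) + m) = 1/(1 − 0.475×0.82 + 0.12) = 1/0.7305 ≈ 1.369.
ΔY = k × ΔG = (+¥323 trillion) / 0.7305 ≈ +¥442 trillion.

+¥442 trillion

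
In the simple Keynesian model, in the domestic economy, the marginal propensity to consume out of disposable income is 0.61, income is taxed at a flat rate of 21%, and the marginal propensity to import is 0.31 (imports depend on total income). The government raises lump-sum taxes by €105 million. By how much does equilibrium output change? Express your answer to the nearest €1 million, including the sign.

A lump-sum tax change of +€105 million shifts disposable income by −€105 million; first-round consumption changes by −c × ΔT = −0.61 × (+€105 million) = −€64.05 million.
Expenditure multiplier = 1/(1 − c(1−t) + m) = 1/(1 − 0.61×0.79 + 0.31) = 1/0.8281 ≈ 1.208.
The tax multiplier is −c × k ≈ −0.737, so ΔY = k × (−c·ΔT) = (−€64.05 million) / 0.8281 ≈ −€77 million.

−€77 million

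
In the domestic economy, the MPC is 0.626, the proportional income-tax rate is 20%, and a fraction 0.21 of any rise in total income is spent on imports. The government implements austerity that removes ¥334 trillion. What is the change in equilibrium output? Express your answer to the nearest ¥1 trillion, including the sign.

Expenditure multiplier = 1/(1 − c(1−t) + m) = 1/(1 − 0.626×0.8 + 0.21) = 1/0.7092 ≈ 1.41.
ΔY = k × ΔG = (−¥334 trillion) / 0.7092 ≈ −¥471 trillion.

−¥471 trillion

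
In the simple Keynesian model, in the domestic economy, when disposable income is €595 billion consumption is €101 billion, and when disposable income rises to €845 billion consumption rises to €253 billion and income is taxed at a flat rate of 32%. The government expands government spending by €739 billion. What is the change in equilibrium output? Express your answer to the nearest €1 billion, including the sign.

+€1,260 billion

MPC = ΔC/ΔYd = (253 − 101)/(845 − 595) = 152/250 = 0.608.
Government-spending multiplier = 1/(1 − c(1−t)) = 1/(1 − 0.608×0.68) = 1/0.58656 ≈ 1.705.
ΔY = k × ΔG = (+€739 billion) / 0.58656 ≈ +€1,260 billion.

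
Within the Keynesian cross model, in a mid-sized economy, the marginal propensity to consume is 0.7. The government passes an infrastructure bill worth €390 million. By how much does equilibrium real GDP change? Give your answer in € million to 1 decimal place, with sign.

+€1,300.0 million

Spending multiplier = 1/(1 − MPC) = 1/(1 − 0.7) = 1/0.3 ≈ 3.333.
ΔY = k × ΔG = (+€390 million) / 0.3 = +€1,300 million.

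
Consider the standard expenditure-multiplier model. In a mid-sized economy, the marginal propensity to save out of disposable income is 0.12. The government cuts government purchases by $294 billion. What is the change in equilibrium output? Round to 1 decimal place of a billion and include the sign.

−$2,450.0 billion

MPC = 1 − MPS = 1 − 0.12 = 0.88.
Expenditure multiplier = 1/(1 − MPC) = 1/(1 − 0.88) = 1/0.12 ≈ 8.333.
ΔY = k × ΔG = (−$294 billion) / 0.12 = −$2,450 billion.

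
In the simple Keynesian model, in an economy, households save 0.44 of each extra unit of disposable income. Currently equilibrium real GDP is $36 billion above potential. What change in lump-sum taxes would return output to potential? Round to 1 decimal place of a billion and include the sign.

+$28.3 billion

MPC = 1 − MPS = 1 − 0.44 = 0.56.
Spending multiplier = 1/(1 − MPC) = 1/(1 − 0.56) = 1/0.44 ≈ 2.273.
Tax multiplier = −c·k = −0.56/0.44 ≈ −1.273. Need ΔY = −$36 billion, so ΔT = ΔY/(−c·k) = −(−$36 billion) × 0.44 / 0.56 ≈ +$28.3 billion.
The government should raise lump-sum taxes by $28.3 billion.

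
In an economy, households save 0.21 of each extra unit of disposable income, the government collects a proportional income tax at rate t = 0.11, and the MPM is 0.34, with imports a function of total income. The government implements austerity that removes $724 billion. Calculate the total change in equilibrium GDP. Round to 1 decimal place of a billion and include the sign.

MPC = 1 − MPS = 1 − 0.21 = 0.79.
Spending multiplier = 1/(1 − c(1−t) + m) = 1/(1 − 0.79×0.89 + 0.34) = 1/0.6369 ≈ 1.57.
ΔY = k × ΔG = (−$724 billion) / 0.6369 ≈ −$1,136.8 billion.

−$1,136.8 billion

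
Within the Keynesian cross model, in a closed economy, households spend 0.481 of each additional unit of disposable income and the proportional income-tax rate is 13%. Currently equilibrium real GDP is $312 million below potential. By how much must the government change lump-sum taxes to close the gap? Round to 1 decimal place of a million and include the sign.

Spending multiplier = 1/(1 − c(1−t)) = 1/(1 − 0.481×0.87) = 1/0.58153 ≈ 1.72.
Tax multiplier = −c·k = −0.481/0.58153 ≈ −0.827. Need ΔY = +$312 million, so ΔT = ΔY/(−c·k) = −(+$312 million) × 0.58153 / 0.481 ≈ −$377.2 million.
The government should cut lump-sum taxes by $377.2 million.

−$377.2 million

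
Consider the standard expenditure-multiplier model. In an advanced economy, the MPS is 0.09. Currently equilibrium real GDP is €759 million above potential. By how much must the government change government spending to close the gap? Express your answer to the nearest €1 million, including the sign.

−€68 million

MPC = 1 − MPS = 1 − 0.09 = 0.91.
Spending multiplier = 1/(1 − MPC) = 1/(1 − 0.91) = 1/0.09 ≈ 11.111.
Need ΔY = −€759 million, so ΔG = ΔY/k = (−€759 million) × 0.09 ≈ −€68 million.
The government should cut government spending by €68 million.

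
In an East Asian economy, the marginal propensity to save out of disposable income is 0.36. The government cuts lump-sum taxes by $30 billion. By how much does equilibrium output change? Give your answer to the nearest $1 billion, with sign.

MPC = 1 − MPS = 1 − 0.36 = 0.64.
A lump-sum tax change of −$30 billion shifts disposable income by +$30 billion; first-round consumption changes by −c × ΔT = −0.64 × (−$30 billion) = +$19.2 billion.
Expenditure multiplier = 1/(1 − MPC) = 1/(1 − 0.64) = 1/0.36 ≈ 2.778.
The tax multiplier is −c × k ≈ −1.778, so ΔY = k × (−c·ΔT) = (+$19.2 billion) / 0.36 ≈ +$53 billion.

+$53 billion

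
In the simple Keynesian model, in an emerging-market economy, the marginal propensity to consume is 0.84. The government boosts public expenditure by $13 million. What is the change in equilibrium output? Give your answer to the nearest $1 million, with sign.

Government-spending multiplier = 1/(1 − MPC) = 1/(1 − 0.84) = 1/0.16 = 6.25.
ΔY = k × ΔG = (+$13 million) / 0.16 ≈ +$81 million.

+$81 million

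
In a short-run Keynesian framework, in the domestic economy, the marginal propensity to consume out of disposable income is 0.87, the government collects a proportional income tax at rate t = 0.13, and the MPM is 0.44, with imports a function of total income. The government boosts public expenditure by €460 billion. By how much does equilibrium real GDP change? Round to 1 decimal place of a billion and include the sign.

Spending multiplier = 1/(1 − c(1−t) + m) = 1/(1 − 0.87×0.87 + 0.44) = 1/0.6831 ≈ 1.464.
ΔY = k × ΔG = (+€460 billion) / 0.6831 ≈ +€673.4 billion.

+€673.4 billion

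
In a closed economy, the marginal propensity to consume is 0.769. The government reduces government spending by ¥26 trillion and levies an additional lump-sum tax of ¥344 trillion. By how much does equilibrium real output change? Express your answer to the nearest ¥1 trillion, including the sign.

−¥1,258 trillion

Expenditure multiplier = 1/(1 − MPC) = 1/(1 − 0.769) = 1/0.231 ≈ 4.329.
ΔG contributes k·ΔG = (−¥26 trillion) / 0.231 ≈ −¥112.6 trillion.
ΔT of +¥344 trillion changes first-round spending by −c·ΔT = −¥264.536 trillion, contributing k·(−c·ΔT) = (−¥264.536 trillion) / 0.231 ≈ −¥1,145.2 trillion.
Net ΔY = k(ΔG − c·ΔT) = (−¥290.536 trillion) / 0.231 ≈ −¥1,258 trillion.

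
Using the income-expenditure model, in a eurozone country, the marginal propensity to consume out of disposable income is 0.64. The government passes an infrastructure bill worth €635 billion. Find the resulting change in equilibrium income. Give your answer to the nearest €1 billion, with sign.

Spending multiplier = 1/(1 − MPC) = 1/(1 − 0.64) = 1/0.36 ≈ 2.778.
ΔY = k × ΔG = (+€635 billion) / 0.36 ≈ +€1,764 billion.

+€1,764 billion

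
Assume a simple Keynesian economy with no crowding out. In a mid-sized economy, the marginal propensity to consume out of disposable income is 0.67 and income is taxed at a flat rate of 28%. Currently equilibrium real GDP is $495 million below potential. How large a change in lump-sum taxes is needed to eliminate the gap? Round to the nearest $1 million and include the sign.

−$382 million

Spending multiplier = 1/(1 − c(1−t)) = 1/(1 − 0.67×0.72) = 1/0.5176 ≈ 1.932.
Tax multiplier = −c·k = −0.67/0.5176 ≈ −1.294. Need ΔY = +$495 million, so ΔT = ΔY/(−c·k) = −(+$495 million) × 0.5176 / 0.67 ≈ −$382 million.
The government should cut lump-sum taxes by $382 million.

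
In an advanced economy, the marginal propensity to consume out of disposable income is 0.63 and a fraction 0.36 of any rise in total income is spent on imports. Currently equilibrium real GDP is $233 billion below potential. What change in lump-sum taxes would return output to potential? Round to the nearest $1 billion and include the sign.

−$270 billion

Spending multiplier = 1/(1 − c + m) = 1/(1 − 0.63 + 0.36) = 1/0.73 ≈ 1.37.
Tax multiplier = −c·k = −0.63/0.73 ≈ −0.863. Need ΔY = +$233 billion, so ΔT = ΔY/(−c·k) = −(+$233 billion) × 0.73 / 0.63 ≈ −$270 billion.
The government should cut lump-sum taxes by $270 billion.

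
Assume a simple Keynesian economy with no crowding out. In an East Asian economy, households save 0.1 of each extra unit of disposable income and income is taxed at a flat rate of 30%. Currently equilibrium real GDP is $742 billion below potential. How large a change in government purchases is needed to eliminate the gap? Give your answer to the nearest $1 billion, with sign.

MPC = 1 − MPS = 1 − 0.1 = 0.9.
Spending multiplier = 1/(1 − c(1−t)) = 1/(1 − 0.9×0.7) = 1/0.37 ≈ 2.703.
Need ΔY = +$742 billion, so ΔG = ΔY/k = (+$742 billion) × 0.37 ≈ +$275 billion.
The government should increase government purchases by $275 billion.

+$275 billion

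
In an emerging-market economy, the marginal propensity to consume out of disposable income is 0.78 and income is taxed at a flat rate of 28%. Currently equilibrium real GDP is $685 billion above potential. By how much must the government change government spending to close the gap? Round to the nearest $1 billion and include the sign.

−$300 billion

Spending multiplier = 1/(1 − c(1−t)) = 1/(1 − 0.78×0.72) = 1/0.4384 ≈ 2.281.
Need ΔY = −$685 billion, so ΔG = ΔY/k = (−$685 billion) × 0.4384 ≈ −$300 billion.
The government should cut government spending by $300 billion.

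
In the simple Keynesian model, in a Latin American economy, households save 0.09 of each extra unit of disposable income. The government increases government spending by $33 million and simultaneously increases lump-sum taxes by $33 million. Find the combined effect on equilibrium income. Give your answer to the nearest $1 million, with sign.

+$33 million

MPC = 1 − MPS = 1 − 0.09 = 0.91.
Expenditure multiplier = 1/(1 − MPC) = 1/(1 − 0.91) = 1/0.09 ≈ 11.111.
ΔG contributes k·ΔG = (+$33 million) / 0.09 ≈ +$366.7 million.
ΔT of +$33 million changes first-round spending by −c·ΔT = −$30.03 million, contributing k·(−c·ΔT) = (−$30.03 million) / 0.09 ≈ −$333.7 million.
With ΔG = ΔT and no other leakages, the balanced-budget multiplier is 1, so ΔY = ΔG = +$33 million.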